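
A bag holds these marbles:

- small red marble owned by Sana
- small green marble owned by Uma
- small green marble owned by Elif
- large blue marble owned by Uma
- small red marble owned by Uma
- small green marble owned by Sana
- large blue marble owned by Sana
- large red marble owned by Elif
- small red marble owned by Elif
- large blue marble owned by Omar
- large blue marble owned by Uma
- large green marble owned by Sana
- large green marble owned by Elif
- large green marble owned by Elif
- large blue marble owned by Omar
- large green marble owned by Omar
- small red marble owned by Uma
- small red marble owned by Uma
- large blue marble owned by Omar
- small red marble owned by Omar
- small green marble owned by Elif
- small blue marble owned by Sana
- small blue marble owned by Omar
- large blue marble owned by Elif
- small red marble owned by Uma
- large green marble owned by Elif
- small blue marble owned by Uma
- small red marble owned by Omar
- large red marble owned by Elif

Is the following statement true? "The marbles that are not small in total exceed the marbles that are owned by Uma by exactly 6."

True

|marbles that are not small| = 14.
|marbles owned by Uma| = 8.
The claim requires 14 − 8 (= 6) to equal 6, which holds.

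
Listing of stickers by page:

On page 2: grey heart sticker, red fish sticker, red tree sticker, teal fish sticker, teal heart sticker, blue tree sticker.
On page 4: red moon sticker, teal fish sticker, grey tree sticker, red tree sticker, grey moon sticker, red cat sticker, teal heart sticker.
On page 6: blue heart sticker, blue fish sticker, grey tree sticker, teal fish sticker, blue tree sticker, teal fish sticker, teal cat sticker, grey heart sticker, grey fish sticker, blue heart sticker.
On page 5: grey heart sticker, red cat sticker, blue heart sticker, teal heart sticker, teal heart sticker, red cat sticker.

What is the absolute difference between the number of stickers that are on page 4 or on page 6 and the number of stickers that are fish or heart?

0

stickers on page 4 or on page 6: 17. stickers that are fish or heart: 17.
|17 − 17| = 17 − 17 = 0.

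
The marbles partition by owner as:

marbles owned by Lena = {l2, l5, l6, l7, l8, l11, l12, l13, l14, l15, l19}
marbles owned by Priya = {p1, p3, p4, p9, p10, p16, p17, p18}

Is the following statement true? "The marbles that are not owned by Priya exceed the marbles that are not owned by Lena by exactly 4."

False

Count of marbles that are not owned by Priya: 11.
Count of marbles that are not owned by Lena: 8.
The claim requires 11 − 8 (= 3) to equal 4, which does not hold.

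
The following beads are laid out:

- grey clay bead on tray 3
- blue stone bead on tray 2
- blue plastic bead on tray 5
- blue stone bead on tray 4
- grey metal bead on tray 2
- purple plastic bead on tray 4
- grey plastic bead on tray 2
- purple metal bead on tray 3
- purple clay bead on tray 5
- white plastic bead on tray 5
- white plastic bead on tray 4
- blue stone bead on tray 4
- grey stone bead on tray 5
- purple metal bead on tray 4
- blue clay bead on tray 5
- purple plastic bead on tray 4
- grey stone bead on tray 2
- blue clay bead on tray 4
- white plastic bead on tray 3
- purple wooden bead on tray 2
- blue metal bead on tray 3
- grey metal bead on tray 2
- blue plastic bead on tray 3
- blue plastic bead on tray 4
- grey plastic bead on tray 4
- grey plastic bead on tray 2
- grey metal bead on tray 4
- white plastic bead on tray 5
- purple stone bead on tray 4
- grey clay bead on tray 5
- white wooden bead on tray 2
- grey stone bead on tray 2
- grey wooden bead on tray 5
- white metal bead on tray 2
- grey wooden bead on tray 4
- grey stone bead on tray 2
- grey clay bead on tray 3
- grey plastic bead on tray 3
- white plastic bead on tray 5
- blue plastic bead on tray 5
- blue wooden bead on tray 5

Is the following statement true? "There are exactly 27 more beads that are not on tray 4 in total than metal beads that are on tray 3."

True

There are 29 beads that are not on tray 4.
There are 2 metal beads on tray 3.
The claim requires 29 − 2 (= 27) to equal 27, which holds.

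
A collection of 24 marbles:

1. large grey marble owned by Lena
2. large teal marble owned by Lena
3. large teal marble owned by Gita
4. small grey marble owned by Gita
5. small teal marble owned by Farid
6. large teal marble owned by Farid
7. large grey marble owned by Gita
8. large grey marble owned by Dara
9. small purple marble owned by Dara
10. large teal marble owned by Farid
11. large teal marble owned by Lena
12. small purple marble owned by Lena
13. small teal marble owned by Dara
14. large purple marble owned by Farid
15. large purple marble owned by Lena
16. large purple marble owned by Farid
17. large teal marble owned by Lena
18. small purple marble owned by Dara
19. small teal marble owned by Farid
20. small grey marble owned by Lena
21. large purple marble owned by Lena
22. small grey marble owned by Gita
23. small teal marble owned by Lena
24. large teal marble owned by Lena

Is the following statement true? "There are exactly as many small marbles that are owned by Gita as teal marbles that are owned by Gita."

Count of small marbles owned by Gita: 2.
Count of teal marbles owned by Gita: 1.
The claim requires 2 = 1, which does not hold.

False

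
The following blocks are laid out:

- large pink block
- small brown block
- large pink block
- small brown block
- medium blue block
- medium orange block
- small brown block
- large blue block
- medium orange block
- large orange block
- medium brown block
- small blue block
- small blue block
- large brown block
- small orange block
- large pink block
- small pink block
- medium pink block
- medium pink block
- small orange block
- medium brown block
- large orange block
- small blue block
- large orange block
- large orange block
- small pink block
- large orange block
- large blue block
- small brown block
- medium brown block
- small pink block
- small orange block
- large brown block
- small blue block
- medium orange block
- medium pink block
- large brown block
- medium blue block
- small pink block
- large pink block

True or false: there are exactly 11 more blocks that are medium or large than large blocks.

|blocks that are medium or large| = 25.
|large blocks| = 14.
The claim requires 25 − 14 (= 11) to equal 11, which holds.

True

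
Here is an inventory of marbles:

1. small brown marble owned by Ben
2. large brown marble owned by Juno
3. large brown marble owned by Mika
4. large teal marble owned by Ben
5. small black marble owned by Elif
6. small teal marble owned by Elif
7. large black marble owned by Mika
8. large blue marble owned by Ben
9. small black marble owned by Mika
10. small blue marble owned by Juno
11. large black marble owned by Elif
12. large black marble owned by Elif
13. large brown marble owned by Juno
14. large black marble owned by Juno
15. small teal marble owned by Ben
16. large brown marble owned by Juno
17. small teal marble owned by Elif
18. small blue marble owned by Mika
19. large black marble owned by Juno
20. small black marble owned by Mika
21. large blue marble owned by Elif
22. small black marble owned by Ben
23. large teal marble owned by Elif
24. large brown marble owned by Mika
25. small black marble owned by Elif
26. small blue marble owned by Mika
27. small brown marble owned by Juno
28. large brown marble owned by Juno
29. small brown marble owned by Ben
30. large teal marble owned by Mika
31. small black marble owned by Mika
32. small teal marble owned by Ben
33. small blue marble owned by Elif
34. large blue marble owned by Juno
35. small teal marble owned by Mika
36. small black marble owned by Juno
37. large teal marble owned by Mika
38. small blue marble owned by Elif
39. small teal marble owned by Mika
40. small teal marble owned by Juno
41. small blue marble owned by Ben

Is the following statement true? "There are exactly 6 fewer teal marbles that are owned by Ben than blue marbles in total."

|teal marbles owned by Ben| = 3.
|blue marbles| = 9.
The claim requires 9 − 3 (= 6) to equal 6, which holds.

True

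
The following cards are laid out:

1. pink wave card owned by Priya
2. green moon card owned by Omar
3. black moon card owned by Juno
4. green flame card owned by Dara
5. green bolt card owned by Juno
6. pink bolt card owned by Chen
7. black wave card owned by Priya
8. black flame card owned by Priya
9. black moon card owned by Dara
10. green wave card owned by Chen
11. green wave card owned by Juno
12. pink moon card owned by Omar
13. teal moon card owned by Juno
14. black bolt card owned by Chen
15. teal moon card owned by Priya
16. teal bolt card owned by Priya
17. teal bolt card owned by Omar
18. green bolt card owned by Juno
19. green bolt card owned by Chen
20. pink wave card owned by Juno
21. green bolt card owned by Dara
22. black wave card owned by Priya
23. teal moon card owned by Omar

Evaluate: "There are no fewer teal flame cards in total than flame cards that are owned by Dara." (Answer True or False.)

teal flame cards: 0.
flame cards owned by Dara: 1.
The claim requires 0 ≥ 1, which does not hold.

False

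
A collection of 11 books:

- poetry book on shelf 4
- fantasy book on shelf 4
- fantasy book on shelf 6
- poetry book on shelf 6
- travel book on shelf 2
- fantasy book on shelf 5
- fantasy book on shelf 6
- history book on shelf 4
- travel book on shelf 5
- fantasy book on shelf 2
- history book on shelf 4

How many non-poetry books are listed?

Total books: 11; with the excluded value: 2; remaining 11 − 2 = 9.

9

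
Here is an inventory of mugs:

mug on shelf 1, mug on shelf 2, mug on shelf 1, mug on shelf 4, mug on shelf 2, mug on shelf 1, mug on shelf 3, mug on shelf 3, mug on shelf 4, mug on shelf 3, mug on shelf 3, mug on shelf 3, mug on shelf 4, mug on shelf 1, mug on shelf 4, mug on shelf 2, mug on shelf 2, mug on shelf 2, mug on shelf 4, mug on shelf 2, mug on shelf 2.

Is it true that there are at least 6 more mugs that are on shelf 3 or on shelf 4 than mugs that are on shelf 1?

True

mugs on shelf 3 or on shelf 4: 10.
mugs on shelf 1: 4.
The claim requires 10 − 4 = 6 ≥ 6, which holds.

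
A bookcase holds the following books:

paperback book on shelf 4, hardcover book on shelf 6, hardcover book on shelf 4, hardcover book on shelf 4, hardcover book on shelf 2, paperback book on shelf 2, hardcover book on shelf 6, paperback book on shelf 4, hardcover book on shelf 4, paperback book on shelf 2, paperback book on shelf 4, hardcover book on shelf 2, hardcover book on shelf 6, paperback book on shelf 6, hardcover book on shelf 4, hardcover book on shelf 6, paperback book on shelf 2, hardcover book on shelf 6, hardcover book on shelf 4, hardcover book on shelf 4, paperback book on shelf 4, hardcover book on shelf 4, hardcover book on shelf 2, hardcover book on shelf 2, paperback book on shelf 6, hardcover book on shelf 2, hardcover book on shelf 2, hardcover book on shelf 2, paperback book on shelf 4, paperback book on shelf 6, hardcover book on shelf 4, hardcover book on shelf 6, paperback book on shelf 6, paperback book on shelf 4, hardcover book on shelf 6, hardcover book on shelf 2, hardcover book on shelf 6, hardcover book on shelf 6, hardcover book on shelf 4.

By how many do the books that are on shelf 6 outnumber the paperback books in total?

0

books on shelf 6: 13.
paperback books: 13.
13 − 13 = 0.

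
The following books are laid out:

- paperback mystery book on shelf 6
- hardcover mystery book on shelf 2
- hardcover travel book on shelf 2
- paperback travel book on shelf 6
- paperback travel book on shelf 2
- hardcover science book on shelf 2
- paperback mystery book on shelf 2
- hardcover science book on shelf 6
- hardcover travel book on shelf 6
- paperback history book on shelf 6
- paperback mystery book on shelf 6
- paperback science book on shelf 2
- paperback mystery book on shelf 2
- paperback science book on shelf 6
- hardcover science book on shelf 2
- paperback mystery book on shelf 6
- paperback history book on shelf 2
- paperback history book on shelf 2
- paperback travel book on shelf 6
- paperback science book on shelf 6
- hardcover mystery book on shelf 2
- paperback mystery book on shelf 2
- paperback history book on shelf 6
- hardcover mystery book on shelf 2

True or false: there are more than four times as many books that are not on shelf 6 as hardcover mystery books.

|books that are not on shelf 6| = 13.
|hardcover mystery books| = 3.
The claim requires 13 > 4 × 3 = 12, which holds.

True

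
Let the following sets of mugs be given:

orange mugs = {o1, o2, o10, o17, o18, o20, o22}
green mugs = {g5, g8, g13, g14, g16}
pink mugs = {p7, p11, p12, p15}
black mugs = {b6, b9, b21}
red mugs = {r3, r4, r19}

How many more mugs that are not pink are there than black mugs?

15

mugs that are not pink: 18.
black mugs: 3.
18 − 3 = 15.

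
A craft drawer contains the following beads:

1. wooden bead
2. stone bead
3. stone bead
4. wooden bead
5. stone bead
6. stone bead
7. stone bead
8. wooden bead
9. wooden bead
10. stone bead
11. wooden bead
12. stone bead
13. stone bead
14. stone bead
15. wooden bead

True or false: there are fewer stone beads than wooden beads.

False

There are 9 stone beads.
There are 6 wooden beads.
The claim requires 9 < 6, which does not hold.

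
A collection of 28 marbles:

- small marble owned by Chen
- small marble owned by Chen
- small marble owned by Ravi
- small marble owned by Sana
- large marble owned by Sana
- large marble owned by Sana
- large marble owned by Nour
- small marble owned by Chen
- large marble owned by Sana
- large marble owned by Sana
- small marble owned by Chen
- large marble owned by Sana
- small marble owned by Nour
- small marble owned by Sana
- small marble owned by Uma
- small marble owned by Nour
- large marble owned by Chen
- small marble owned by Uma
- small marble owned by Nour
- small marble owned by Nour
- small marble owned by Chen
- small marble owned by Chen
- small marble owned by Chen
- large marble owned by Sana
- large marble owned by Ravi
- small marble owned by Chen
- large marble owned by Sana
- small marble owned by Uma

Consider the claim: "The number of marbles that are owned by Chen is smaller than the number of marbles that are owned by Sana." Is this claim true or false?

False

Count of marbles owned by Chen: 9.
Count of marbles owned by Sana: 9.
The claim requires 9 < 9, which does not hold.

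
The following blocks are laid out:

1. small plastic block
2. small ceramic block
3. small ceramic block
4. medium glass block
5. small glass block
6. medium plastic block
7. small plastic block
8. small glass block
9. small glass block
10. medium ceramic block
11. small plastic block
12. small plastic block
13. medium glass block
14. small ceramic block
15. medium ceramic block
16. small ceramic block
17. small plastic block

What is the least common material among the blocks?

Counts by material: plastic 6, ceramic 6, glass 5.
The minimum is 5, held uniquely by glass.

glass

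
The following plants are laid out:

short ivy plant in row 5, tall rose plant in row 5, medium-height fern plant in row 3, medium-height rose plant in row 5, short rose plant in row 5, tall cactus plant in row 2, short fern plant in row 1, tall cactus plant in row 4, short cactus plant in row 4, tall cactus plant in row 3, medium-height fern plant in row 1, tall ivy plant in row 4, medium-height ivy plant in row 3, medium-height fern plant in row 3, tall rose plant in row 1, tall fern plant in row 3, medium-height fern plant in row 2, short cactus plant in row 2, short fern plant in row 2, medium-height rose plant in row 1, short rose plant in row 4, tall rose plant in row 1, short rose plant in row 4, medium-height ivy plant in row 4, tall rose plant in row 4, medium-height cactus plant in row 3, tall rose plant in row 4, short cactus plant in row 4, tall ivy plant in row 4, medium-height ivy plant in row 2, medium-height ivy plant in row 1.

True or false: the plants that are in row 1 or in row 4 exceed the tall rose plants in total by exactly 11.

True

plants in row 1 or in row 4: 16.
tall rose plants: 5.
The claim requires 16 − 5 (= 11) to equal 11, which holds.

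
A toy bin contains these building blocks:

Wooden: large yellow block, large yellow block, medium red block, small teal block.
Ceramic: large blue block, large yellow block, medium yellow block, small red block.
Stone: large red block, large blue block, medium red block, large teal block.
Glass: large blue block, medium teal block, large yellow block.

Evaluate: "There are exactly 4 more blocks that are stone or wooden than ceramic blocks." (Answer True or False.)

True

blocks that are stone or wooden: 8.
ceramic blocks: 4.
The claim requires 8 − 4 (= 4) to equal 4, which holds.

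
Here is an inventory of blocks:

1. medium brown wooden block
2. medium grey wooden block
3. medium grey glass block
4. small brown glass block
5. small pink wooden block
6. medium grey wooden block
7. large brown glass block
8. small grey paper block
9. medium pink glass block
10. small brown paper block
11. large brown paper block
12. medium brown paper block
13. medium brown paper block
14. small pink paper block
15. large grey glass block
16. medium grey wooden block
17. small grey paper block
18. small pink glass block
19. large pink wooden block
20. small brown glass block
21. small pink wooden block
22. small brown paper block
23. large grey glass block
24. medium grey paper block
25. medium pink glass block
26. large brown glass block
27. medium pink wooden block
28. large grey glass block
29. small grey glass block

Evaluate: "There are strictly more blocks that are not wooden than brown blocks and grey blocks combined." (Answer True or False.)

|blocks that are not wooden| = 21.
brown blocks: 10; grey blocks: 11; combined: 10 + 11 = 21.
The claim requires 21 > 21, which does not hold.

False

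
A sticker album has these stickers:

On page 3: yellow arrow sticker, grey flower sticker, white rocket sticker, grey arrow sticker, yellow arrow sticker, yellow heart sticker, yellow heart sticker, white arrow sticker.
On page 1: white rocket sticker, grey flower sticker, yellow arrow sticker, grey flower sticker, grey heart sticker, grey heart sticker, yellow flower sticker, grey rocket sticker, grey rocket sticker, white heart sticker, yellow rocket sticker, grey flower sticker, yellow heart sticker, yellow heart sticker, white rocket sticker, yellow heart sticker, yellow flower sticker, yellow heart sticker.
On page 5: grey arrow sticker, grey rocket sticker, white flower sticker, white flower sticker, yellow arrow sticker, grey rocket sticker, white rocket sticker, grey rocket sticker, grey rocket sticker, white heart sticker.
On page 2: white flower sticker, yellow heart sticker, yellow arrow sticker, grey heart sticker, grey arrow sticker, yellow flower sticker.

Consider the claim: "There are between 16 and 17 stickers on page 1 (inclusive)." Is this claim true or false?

False

|stickers on page 1| = 18.
The claim requires 16 ≤ 18 ≤ 17, which does not hold.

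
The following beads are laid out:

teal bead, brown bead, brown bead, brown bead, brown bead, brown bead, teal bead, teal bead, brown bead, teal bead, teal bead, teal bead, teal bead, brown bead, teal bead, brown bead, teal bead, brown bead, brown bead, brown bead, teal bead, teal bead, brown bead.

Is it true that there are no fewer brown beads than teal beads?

|brown beads| = 12.
|teal beads| = 11.
The claim requires 12 ≥ 11, which holds.

True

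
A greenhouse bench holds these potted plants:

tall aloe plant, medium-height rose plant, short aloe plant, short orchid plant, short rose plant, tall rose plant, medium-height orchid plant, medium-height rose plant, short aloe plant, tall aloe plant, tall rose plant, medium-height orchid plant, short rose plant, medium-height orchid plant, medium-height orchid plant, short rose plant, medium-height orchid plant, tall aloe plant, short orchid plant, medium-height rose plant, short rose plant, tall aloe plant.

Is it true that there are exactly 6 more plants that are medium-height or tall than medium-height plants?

True

plants that are medium-height or tall: 14.
medium-height plants: 8.
The claim requires 14 − 8 (= 6) to equal 6, which holds.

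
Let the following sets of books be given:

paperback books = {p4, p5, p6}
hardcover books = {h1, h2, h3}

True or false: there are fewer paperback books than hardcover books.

False

|paperback books| = 3.
|hardcover books| = 3.
The claim requires 3 < 3, which does not hold.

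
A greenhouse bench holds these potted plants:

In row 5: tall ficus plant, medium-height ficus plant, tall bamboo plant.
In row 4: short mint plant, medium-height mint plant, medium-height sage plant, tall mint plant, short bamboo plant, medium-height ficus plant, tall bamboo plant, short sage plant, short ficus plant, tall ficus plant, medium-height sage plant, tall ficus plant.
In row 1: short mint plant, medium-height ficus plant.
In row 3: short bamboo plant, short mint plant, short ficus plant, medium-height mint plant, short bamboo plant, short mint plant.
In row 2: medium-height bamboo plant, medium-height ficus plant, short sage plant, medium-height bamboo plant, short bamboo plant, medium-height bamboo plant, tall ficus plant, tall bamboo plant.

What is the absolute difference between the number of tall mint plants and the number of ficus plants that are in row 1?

0

tall mint plants: 1. ficus plants in row 1: 1.
|1 − 1| = 1 − 1 = 0.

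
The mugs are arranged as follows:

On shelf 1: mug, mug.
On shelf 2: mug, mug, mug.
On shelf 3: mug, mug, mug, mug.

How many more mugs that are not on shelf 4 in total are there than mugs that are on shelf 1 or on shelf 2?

mugs that are not on shelf 4: 9.
mugs on shelf 1 or on shelf 2: 5.
9 − 5 = 4.

4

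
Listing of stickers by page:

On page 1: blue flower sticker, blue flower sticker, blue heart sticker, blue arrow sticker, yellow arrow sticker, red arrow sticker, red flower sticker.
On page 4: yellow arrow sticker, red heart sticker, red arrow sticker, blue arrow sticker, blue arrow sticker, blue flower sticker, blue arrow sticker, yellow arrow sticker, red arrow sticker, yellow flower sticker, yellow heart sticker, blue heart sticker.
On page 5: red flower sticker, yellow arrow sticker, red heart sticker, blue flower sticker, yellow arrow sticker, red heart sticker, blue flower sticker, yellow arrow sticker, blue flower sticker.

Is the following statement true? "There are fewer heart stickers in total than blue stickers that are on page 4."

|heart stickers| = 6.
|blue stickers on page 4| = 5.
The claim requires 6 < 5, which does not hold.

False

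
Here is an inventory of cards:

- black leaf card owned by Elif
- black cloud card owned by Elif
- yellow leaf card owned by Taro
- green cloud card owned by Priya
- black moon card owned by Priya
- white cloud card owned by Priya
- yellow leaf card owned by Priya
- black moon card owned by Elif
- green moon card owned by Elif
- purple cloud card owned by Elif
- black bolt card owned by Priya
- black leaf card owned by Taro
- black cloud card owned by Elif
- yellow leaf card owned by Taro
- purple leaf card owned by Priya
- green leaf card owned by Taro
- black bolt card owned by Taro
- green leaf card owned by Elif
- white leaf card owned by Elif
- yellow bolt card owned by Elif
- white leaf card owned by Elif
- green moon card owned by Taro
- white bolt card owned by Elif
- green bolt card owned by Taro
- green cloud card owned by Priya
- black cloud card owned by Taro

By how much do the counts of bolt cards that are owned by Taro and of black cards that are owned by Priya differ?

0

bolt cards owned by Taro: 2. black cards owned by Priya: 2.
|2 − 2| = 2 − 2 = 0.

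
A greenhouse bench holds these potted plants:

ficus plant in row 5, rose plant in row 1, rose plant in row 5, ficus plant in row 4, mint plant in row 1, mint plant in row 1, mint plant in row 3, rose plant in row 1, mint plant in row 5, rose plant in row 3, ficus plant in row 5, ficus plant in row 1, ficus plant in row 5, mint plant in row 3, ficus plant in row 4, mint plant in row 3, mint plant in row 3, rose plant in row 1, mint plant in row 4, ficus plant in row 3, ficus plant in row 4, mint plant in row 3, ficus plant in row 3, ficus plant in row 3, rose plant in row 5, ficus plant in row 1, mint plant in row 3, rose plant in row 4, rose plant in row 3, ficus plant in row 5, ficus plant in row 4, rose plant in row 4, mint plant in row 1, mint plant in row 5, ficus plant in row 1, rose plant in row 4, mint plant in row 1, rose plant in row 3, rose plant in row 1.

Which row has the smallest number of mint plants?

Counts by row (restricted to mint plants): row 3→6, row 1→4, row 5→2, row 4→1.
The minimum is 1, held uniquely by row 4.

row 4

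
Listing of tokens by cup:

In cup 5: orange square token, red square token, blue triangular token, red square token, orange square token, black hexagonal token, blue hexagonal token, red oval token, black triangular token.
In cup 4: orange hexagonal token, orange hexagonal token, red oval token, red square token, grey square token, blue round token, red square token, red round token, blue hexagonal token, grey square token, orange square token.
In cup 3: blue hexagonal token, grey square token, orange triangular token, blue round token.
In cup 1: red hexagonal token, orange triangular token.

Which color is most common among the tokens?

Counts by color: red 8, orange 7, blue 6, grey 3, black 2.
The maximum is 8, held uniquely by red.

red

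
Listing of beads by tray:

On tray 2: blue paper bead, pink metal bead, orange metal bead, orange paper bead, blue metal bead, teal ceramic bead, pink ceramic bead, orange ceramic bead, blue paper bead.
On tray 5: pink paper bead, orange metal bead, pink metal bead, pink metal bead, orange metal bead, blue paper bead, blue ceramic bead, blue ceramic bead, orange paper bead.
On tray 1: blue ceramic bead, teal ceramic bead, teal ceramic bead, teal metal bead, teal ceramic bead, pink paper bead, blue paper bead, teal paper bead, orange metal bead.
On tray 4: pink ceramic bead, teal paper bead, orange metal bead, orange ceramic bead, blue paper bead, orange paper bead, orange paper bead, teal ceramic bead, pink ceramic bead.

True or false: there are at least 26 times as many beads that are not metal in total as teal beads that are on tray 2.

|beads that are not metal| = 26.
|teal beads on tray 2| = 1.
The claim requires 26 ≥ 26 × 1 = 26, which holds.

True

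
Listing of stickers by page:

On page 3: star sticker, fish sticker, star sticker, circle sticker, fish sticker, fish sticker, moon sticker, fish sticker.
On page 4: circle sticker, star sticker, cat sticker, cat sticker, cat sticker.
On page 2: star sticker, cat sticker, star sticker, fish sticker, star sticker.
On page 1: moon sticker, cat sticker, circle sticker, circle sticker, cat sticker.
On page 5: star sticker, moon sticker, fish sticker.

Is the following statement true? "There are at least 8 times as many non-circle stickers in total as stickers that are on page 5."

False

|non-circle stickers| = 22.
|stickers on page 5| = 3.
The claim requires 22 ≥ 8 × 3 = 24, which does not hold.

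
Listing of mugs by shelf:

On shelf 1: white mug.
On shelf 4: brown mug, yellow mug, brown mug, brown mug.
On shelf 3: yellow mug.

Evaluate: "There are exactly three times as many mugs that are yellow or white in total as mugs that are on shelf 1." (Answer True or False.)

There are 3 mugs that are yellow or white.
There is 1 mug on shelf 1.
The claim requires 3 = 3 × 1 = 3, which holds.

True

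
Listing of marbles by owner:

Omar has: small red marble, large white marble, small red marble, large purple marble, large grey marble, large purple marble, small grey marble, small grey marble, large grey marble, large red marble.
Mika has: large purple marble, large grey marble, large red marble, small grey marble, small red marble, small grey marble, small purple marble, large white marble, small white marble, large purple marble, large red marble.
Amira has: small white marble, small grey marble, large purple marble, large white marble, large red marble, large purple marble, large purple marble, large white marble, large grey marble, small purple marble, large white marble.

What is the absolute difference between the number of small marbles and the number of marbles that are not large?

small marbles: 12. marbles that are not large: 12.
|12 − 12| = 12 − 12 = 0.

0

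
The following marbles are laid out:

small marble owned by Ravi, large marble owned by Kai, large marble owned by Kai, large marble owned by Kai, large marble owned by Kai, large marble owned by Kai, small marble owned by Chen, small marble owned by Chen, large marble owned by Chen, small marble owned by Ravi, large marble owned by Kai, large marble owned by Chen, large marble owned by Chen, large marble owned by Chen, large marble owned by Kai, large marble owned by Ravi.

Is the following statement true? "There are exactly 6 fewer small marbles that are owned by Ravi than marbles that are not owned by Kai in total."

False

|small marbles owned by Ravi| = 2.
|marbles that are not owned by Kai| = 9.
The claim requires 9 − 2 (= 7) to equal 6, which does not hold.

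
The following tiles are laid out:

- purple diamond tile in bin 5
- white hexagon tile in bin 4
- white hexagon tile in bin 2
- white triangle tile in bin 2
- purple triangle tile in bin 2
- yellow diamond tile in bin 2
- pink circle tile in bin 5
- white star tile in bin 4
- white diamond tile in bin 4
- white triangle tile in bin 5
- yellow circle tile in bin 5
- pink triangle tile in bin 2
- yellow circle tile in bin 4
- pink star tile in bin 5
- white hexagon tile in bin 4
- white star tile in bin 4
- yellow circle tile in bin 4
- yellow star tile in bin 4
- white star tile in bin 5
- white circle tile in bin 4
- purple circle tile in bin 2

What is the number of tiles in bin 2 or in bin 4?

15

in bin 2: 6; in bin 4: 9; together 6 + 9 = 15.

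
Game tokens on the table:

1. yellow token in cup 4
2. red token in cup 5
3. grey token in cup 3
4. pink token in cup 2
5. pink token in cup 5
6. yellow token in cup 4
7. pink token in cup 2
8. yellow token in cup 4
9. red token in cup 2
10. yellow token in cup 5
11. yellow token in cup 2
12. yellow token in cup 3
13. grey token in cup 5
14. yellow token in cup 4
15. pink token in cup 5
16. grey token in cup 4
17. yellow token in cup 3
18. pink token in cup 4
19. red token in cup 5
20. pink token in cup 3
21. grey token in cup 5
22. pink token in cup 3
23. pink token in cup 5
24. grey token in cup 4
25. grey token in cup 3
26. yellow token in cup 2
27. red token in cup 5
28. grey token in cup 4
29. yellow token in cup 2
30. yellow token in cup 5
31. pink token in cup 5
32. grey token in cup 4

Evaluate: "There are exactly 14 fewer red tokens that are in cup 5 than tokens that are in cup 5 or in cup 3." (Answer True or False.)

|red tokens in cup 5| = 3.
|tokens in cup 5 or in cup 3| = 17.
The claim requires 17 − 3 (= 14) to equal 14, which holds.

True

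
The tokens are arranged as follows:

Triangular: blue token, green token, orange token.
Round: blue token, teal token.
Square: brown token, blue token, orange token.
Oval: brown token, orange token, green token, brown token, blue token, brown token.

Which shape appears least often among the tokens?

round

Counts by shape: oval 6, square 3, triangular 3, round 2.
The minimum is 2, held uniquely by round.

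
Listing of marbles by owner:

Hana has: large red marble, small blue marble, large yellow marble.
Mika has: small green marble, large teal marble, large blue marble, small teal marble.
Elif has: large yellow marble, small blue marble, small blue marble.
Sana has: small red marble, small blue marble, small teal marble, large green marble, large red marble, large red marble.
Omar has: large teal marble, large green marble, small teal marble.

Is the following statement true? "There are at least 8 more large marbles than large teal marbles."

True

large marbles: 10.
large teal marbles: 2.
The claim requires 10 − 2 = 8 ≥ 8, which holds.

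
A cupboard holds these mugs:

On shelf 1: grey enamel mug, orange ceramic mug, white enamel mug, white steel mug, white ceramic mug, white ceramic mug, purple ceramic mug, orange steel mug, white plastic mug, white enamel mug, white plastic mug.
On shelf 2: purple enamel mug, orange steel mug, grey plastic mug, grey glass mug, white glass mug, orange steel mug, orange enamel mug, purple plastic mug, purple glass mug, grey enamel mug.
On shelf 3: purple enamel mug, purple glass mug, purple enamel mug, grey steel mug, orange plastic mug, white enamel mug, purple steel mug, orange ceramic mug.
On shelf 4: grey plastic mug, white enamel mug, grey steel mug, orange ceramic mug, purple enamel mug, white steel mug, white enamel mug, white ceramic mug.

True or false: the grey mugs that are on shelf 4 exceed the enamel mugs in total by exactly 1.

There are 2 grey mugs on shelf 4.
There are 12 enamel mugs.
The claim requires 2 − 12 (= -10) to equal 1, which does not hold.

False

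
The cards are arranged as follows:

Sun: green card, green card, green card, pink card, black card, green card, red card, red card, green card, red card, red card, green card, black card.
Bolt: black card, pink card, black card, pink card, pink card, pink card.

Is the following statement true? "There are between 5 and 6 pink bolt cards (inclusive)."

False

|pink bolt cards| = 4.
The claim requires 5 ≤ 4 ≤ 6, which does not hold.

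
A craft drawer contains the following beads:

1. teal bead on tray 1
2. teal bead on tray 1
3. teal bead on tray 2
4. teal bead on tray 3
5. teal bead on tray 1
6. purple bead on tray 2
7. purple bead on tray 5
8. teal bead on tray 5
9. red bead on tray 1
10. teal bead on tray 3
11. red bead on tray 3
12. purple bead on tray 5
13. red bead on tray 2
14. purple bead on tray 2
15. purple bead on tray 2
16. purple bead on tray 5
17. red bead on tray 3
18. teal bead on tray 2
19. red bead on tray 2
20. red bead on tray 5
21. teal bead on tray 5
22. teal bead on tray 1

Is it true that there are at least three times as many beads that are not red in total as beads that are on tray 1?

beads that are not red: 16.
beads on tray 1: 5.
The claim requires 16 ≥ 3 × 5 = 15, which holds.

True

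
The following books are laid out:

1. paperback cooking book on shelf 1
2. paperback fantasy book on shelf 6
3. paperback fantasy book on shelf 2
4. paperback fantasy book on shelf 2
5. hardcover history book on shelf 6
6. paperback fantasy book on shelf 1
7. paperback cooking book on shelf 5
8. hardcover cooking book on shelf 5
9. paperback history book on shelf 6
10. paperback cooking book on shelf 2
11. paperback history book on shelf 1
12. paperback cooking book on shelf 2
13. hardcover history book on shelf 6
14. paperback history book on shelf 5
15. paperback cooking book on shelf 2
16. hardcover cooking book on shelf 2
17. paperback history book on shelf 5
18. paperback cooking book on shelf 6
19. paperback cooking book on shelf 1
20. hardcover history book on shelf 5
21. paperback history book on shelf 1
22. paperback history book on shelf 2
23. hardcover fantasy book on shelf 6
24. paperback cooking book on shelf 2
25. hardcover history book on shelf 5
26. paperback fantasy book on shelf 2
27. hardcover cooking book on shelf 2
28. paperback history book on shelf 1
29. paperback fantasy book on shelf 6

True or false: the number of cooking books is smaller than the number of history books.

False

There are 11 cooking books.
There are 11 history books.
The claim requires 11 < 11, which does not hold.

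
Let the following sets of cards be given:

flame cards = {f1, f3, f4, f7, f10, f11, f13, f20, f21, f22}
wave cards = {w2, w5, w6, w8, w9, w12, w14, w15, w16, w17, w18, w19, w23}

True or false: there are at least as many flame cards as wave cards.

There are 10 flame cards.
There are 13 wave cards.
The claim requires 10 ≥ 13, which does not hold.

False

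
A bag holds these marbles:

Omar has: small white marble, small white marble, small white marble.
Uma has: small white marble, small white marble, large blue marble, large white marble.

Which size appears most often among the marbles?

Counts by size: small 5, large 2.
The maximum is 5, held uniquely by small.

small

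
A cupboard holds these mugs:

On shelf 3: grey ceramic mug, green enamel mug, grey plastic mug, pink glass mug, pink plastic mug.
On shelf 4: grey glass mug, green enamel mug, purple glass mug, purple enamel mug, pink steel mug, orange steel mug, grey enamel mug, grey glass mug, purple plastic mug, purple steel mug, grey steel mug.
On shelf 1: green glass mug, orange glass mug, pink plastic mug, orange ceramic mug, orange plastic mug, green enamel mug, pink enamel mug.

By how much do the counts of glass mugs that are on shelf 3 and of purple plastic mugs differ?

0

glass mugs on shelf 3: 1. purple plastic mugs: 1.
|1 − 1| = 1 − 1 = 0.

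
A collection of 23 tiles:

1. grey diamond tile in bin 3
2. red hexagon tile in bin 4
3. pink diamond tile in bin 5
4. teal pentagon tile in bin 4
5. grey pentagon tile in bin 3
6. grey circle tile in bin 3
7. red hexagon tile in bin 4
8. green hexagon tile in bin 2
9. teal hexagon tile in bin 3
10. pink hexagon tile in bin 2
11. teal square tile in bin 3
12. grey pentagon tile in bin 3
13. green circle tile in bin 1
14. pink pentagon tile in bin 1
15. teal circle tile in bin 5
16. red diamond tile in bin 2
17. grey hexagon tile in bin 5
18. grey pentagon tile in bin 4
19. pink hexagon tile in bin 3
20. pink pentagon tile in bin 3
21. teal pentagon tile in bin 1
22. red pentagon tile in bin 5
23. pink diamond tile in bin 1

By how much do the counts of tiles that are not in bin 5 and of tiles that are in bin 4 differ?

tiles that are not in bin 5: 19. tiles in bin 4: 4.
|19 − 4| = 19 − 4 = 15.

15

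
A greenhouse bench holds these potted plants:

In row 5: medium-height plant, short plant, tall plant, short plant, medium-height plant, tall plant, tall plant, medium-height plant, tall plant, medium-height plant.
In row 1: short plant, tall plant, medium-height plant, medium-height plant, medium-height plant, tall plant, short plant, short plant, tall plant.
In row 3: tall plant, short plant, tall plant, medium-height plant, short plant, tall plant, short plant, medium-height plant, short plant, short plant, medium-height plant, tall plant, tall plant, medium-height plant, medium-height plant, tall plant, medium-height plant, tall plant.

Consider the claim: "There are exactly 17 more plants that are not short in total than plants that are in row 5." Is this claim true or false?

True

There are 27 plants that are not short.
There are 10 plants in row 5.
The claim requires 27 − 10 (= 17) to equal 17, which holds.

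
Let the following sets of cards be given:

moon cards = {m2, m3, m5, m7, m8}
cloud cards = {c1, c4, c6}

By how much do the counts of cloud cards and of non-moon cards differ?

cloud cards: 3. non-moon cards: 3.
|3 − 3| = 3 − 3 = 0.

0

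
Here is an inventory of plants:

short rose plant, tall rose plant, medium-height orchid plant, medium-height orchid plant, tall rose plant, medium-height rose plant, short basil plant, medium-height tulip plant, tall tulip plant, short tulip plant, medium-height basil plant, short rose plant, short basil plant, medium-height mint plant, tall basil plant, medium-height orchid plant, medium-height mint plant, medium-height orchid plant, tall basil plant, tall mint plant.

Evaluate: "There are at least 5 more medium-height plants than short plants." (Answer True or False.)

False

There are 9 medium-height plants.
There are 5 short plants.
The claim requires 9 − 5 = 4 ≥ 5, which does not hold.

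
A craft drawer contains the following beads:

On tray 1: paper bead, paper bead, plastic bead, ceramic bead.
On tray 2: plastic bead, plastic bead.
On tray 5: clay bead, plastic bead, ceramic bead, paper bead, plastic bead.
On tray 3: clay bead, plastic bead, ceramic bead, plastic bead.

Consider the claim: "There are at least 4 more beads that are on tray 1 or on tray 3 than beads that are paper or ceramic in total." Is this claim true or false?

There are 8 beads on tray 1 or on tray 3.
There are 6 beads that are paper or ceramic.
The claim requires 8 − 6 = 2 ≥ 4, which does not hold.

False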